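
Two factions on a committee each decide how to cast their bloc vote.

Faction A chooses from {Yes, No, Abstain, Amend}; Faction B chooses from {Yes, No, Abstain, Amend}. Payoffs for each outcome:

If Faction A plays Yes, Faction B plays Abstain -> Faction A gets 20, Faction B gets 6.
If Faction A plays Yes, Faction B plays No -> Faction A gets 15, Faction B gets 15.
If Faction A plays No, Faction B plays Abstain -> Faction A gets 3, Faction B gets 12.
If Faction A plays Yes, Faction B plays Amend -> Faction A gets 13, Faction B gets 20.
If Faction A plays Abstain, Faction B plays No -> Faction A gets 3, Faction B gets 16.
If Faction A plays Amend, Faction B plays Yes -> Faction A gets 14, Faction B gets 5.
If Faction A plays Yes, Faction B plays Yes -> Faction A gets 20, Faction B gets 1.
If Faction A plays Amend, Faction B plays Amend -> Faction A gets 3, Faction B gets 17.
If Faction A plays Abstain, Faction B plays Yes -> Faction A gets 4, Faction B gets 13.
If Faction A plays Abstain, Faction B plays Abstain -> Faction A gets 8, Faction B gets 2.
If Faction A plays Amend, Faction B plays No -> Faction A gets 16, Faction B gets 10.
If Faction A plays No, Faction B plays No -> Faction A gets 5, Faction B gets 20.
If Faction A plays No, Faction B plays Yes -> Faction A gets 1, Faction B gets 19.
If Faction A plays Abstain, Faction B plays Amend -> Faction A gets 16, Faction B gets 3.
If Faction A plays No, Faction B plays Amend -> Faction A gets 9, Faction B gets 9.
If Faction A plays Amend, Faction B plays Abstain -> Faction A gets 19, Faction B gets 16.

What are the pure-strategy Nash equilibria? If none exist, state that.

none

(Yes, Yes): Faction B can switch to No (1 → 15). Not NE.
(Yes, No): Faction A can switch to Amend (15 → 16). Not NE.
(Yes, Abstain): Faction B can switch to No (6 → 15). Not NE.
(Yes, Amend): Faction A can switch to Abstain (13 → 16). Not NE.
(No, Yes): Faction A can switch to Yes (1 → 20). Not NE.
(No, No): Faction A can switch to Yes (5 → 15). Not NE.
(No, Abstain): Faction A can switch to Yes (3 → 20). Not NE.
(No, Amend): Faction A can switch to Yes (9 → 13). Not NE.
(Abstain, Yes): Faction A can switch to Yes (4 → 20). Not NE.
(Abstain, No): Faction A can switch to Yes (3 → 15). Not NE.
(Abstain, Abstain): Faction A can switch to Yes (8 → 20). Not NE.
(Abstain, Amend): Faction B can switch to Yes (3 → 13). Not NE.
(The remaining 4 profiles each have a profitable deviation by the same check.)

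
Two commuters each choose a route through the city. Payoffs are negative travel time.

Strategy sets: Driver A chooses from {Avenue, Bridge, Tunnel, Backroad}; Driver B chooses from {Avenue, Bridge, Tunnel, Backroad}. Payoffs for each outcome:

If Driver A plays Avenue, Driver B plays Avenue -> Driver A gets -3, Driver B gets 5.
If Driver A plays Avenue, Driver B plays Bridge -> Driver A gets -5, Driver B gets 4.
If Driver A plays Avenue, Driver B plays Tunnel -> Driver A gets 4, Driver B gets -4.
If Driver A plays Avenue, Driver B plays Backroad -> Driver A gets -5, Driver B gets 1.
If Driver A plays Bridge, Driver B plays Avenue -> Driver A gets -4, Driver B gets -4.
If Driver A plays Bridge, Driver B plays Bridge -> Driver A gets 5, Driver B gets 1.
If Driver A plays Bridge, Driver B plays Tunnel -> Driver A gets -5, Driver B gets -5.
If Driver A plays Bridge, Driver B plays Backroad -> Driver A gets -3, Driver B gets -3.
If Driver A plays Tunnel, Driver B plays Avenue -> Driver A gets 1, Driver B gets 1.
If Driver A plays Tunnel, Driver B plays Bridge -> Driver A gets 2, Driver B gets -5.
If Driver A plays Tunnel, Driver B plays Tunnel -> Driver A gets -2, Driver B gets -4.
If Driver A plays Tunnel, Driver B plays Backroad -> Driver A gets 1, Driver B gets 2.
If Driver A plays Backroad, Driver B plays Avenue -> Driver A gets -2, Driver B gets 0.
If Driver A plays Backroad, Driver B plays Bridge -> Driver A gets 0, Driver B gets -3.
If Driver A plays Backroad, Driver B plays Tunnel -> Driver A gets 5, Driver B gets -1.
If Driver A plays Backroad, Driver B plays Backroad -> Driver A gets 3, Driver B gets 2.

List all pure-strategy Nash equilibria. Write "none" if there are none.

(Bridge, Bridge), (Backroad, Backroad)

(Avenue, Avenue): Driver A can switch to Tunnel (-3 → 1). Not NE.
(Avenue, Bridge): Driver A can switch to Bridge (-5 → 5). Not NE.
(Avenue, Tunnel): Driver A can switch to Backroad (4 → 5). Not NE.
(Avenue, Backroad): Driver A can switch to Bridge (-5 → -3). Not NE.
(Bridge, Avenue): Driver A can switch to Avenue (-4 → -3). Not NE.
(Bridge, Bridge): Driver A gets 5, best alternative 2; Driver B gets 1, best alternative -3. No profitable deviation — NE.
(Bridge, Tunnel): Driver A can switch to Avenue (-5 → 4). Not NE.
(Backroad, Backroad): Driver A gets 3, best alternative 1; Driver B gets 2, best alternative 0. No profitable deviation — NE.
(The remaining 8 profiles each have a profitable deviation by the same check.)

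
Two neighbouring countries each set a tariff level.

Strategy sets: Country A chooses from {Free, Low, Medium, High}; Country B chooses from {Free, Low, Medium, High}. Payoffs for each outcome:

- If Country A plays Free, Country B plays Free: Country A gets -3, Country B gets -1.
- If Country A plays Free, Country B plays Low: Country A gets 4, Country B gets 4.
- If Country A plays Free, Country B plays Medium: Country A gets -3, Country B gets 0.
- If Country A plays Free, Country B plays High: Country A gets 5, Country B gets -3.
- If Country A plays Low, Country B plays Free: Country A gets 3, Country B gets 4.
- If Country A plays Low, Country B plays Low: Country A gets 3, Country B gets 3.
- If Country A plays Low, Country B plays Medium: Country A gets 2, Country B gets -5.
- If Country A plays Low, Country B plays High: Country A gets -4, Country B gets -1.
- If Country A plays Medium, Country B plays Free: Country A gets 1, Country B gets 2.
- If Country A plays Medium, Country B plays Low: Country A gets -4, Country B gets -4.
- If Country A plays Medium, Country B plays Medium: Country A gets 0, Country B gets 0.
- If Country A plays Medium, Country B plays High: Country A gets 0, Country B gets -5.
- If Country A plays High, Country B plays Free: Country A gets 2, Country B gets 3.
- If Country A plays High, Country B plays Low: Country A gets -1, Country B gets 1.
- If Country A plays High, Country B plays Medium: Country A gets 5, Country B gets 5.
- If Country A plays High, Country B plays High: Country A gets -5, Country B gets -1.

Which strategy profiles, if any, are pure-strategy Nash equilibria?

The pure Nash equilibria are (Free, Low) and (Low, Free) and (High, Medium).

(Free, Free): Country A can switch to Low (-3 → 3). Not NE.
(Free, Low): Country A gets 4, best alternative 3; Country B gets 4, best alternative 0. No profitable deviation — NE.
(Free, Medium): Country A can switch to Low (-3 → 2). Not NE.
(Free, High): Country B can switch to Free (-3 → -1). Not NE.
(Low, Free): Country A gets 3, best alternative 2; Country B gets 4, best alternative 3. No profitable deviation — NE.
(Low, Low): Country A can switch to Free (3 → 4). Not NE.
(Low, Medium): Country A can switch to High (2 → 5). Not NE.
(Low, High): Country A can switch to Free (-4 → 5). Not NE.
(High, Medium): Country A gets 5, best alternative 2; Country B gets 5, best alternative 3. No profitable deviation — NE.
(The remaining 7 profiles each have a profitable deviation by the same check.)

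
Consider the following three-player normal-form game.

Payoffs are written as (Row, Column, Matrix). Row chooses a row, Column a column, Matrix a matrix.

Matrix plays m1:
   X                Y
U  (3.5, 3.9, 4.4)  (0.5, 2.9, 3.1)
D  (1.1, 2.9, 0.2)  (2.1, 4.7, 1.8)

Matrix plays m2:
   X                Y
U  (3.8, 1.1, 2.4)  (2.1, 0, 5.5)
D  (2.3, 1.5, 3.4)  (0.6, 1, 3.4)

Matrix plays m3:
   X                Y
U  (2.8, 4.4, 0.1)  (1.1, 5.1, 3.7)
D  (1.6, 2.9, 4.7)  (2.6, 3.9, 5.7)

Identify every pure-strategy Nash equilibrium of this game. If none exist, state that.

Row against (X, m1): payoffs 3.5, 1.1 → best response U.
Row against (X, m2): payoffs 3.8, 2.3 → best response U.
Row against (X, m3): payoffs 2.8, 1.6 → best response U.
Row against (Y, m1): payoffs 0.5, 2.1 → best response D.
Row against (Y, m2): payoffs 2.1, 0.6 → best response U.
Row against (Y, m3): payoffs 1.1, 2.6 → best response D.
Column against (U, m1): payoffs 3.9, 2.9 → best response X.
Column against (U, m2): payoffs 1.1, 0 → best response X.
Column against (U, m3): payoffs 4.4, 5.1 → best response Y.
Column against (D, m1): payoffs 2.9, 4.7 → best response Y.
Column against (D, m2): payoffs 1.5, 1 → best response X.
Column against (D, m3): payoffs 2.9, 3.9 → best response Y.
Matrix against (U, X): payoffs 4.4, 2.4, 0.1 → best response m1.
Matrix against (U, Y): payoffs 3.1, 5.5, 3.7 → best response m2.
Matrix against (D, X): payoffs 0.2, 3.4, 4.7 → best response m3.
Matrix against (D, Y): payoffs 1.8, 3.4, 5.7 → best response m3.
Mutual best responses: (U, X, m1); (D, Y, m3).

Pure-strategy Nash equilibria: (U, X, m1) and (D, Y, m3)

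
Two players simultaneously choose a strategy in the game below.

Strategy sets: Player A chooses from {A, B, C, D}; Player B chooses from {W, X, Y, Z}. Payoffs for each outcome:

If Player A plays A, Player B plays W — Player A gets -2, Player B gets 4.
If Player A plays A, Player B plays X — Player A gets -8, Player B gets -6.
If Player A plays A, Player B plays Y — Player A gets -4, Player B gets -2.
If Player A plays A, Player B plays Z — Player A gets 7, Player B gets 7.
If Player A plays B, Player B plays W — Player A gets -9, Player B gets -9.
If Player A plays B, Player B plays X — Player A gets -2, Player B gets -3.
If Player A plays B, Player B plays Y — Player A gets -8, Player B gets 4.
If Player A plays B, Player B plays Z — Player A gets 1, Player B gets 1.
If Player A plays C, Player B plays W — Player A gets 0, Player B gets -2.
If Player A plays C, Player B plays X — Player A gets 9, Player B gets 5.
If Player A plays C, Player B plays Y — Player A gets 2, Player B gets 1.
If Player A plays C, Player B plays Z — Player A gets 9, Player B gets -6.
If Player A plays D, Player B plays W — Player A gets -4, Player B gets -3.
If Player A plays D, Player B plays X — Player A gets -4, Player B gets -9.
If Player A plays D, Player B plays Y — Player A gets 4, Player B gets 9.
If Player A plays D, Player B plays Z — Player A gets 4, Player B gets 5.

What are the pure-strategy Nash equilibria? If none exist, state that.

Player A against W: payoffs -2, -9, 0, -4 → best response C.
Player A against X: payoffs -8, -2, 9, -4 → best response C.
Player A against Y: payoffs -4, -8, 2, 4 → best response D.
Player A against Z: payoffs 7, 1, 9, 4 → best response C.
Player B against A: payoffs 4, -6, -2, 7 → best response Z.
Player B against B: payoffs -9, -3, 4, 1 → best response Y.
Player B against C: payoffs -2, 5, 1, -6 → best response X.
Player B against D: payoffs -3, -9, 9, 5 → best response Y.
Mutual best responses: (C, X); (D, Y).

Pure-strategy Nash equilibria: (C, X), (D, Y)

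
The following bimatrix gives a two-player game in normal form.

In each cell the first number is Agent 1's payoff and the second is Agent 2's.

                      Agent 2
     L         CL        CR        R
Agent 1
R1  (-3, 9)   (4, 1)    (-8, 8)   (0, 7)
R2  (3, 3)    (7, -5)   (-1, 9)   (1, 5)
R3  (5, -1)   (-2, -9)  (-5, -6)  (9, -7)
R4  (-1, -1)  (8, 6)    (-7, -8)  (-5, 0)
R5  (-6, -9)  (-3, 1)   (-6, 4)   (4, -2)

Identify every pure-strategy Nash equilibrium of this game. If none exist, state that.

(R1, L): Agent 1 can switch to R2 (-3 → 3). Not NE.
(R1, CL): Agent 1 can switch to R2 (4 → 7). Not NE.
(R1, CR): Agent 1 can switch to R2 (-8 → -1). Not NE.
(R1, R): Agent 1 can switch to R2 (0 → 1). Not NE.
(R2, L): Agent 1 can switch to R3 (3 → 5). Not NE.
(R2, CL): Agent 1 can switch to R4 (7 → 8). Not NE.
(R2, CR): Agent 1 gets -1, best alternative -5; Agent 2 gets 9, best alternative 5. No profitable deviation — NE.
(R2, R): Agent 1 can switch to R3 (1 → 9). Not NE.
(R3, L): Agent 1 gets 5, best alternative 3; Agent 2 gets -1, best alternative -6. No profitable deviation — NE.
(R3, CL): Agent 1 can switch to R1 (-2 → 4). Not NE.
(R3, CR): Agent 1 can switch to R2 (-5 → -1). Not NE.
(R3, R): Agent 2 can switch to L (-7 → -1). Not NE.
(R4, L): Agent 1 can switch to R2 (-1 → 3). Not NE.
(R4, CL): Agent 1 gets 8, best alternative 7; Agent 2 gets 6, best alternative 0. No profitable deviation — NE.
(R4, CR): Agent 1 can switch to R2 (-7 → -1). Not NE.
(The remaining 5 profiles each have a profitable deviation by the same check.)

(R2, CR), (R3, L), (R4, CL)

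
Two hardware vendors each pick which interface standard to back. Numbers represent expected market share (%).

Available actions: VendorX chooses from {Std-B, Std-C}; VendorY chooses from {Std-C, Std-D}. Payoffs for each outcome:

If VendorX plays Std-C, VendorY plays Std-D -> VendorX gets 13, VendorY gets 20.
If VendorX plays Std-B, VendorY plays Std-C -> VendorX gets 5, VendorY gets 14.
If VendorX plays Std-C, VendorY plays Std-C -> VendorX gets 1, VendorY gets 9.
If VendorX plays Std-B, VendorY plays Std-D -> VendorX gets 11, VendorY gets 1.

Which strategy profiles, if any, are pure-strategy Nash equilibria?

VendorX against Std-C: payoffs 5, 1 → best response Std-B.
VendorX against Std-D: payoffs 11, 13 → best response Std-C.
VendorY against Std-B: payoffs 14, 1 → best response Std-C.
VendorY against Std-C: payoffs 9, 20 → best response Std-D.
Mutual best responses: (Std-B, Std-C); (Std-C, Std-D).

(Std-B, Std-C), (Std-C, Std-D)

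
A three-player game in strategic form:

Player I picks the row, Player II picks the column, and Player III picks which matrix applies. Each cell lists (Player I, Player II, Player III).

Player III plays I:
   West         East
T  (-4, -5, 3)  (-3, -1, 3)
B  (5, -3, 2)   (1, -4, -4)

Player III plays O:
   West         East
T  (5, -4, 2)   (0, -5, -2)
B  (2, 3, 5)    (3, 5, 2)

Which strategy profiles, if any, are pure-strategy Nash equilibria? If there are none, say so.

(T, West, I): Player I can switch to B (-4 → 5). Not NE.
(T, West, O): Player III can switch to I (2 → 3). Not NE.
(T, East, I): Player I can switch to B (-3 → 1). Not NE.
(T, East, O): Player I can switch to B (0 → 3). Not NE.
(B, West, I): Player III can switch to O (2 → 5). Not NE.
(B, West, O): Player I can switch to T (2 → 5). Not NE.
(B, East, I): Player II can switch to West (-4 → -3). Not NE.
(B, East, O): Player I gets 3, best alternative 0; Player II gets 5, best alternative 3; Player III gets 2, best alternative -4. No profitable deviation — NE.

Pure NE: (B, East, O)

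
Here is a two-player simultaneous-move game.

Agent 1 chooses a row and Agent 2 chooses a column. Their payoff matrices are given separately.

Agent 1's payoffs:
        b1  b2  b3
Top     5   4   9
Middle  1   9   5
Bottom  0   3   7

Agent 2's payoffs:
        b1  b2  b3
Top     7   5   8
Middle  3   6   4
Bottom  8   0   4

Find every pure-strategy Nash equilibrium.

For each strategy profile, look for a profitable unilateral deviation.
(Top, b1): Agent 2 can switch to b3 (7 → 8). Not NE.
(Top, b2): Agent 1 can switch to Middle (4 → 9). Not NE.
(Top, b3): Agent 1 gets 9, best alternative 7; Agent 2 gets 8, best alternative 7. No profitable deviation — NE.
(Middle, b1): Agent 1 can switch to Top (1 → 5). Not NE.
(Middle, b2): Agent 1 gets 9, best alternative 4; Agent 2 gets 6, best alternative 4. No profitable deviation — NE.
(Middle, b3): Agent 1 can switch to Top (5 → 9). Not NE.
(Bottom, b1): Agent 1 can switch to Top (0 → 5). Not NE.
(Bottom, b2): Agent 1 can switch to Top (3 → 4). Not NE.
(The remaining 1 profile has a profitable deviation by the same check.)

(Top, b3); (Middle, b2)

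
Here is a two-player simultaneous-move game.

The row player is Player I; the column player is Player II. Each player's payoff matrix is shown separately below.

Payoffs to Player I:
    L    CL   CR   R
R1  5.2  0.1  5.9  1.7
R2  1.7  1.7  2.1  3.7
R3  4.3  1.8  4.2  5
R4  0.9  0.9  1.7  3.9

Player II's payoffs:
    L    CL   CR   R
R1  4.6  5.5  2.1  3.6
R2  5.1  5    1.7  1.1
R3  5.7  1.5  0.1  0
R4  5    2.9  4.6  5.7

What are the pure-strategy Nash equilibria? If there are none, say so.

For each strategy profile, look for a profitable unilateral deviation.
(R1, L): Player II can switch to CL (4.6 → 5.5). Not NE.
(R1, CL): Player I can switch to R2 (0.1 → 1.7). Not NE.
(R1, CR): Player II can switch to L (2.1 → 4.6). Not NE.
(R1, R): Player I can switch to R2 (1.7 → 3.7). Not NE.
(R2, L): Player I can switch to R1 (1.7 → 5.2). Not NE.
(R2, CL): Player I can switch to R3 (1.7 → 1.8). Not NE.
(R2, CR): Player I can switch to R1 (2.1 → 5.9). Not NE.
(R2, R): Player I can switch to R3 (3.7 → 5). Not NE.
(The remaining 8 profiles each have a profitable deviation by the same check.)

There is no pure-strategy Nash equilibrium.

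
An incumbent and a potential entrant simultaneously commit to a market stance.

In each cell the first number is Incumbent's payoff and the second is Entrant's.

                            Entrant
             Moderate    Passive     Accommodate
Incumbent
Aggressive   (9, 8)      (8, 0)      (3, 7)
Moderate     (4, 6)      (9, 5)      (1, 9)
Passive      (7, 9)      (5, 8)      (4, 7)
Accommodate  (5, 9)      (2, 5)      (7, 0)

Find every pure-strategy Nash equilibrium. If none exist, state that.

The unique pure-strategy Nash equilibrium is (Aggressive, Moderate).

(Aggressive, Moderate): Incumbent gets 9, best alternative 7; Entrant gets 8, best alternative 7. No profitable deviation — NE.
(Aggressive, Passive): Incumbent can switch to Moderate (8 → 9). Not NE.
(Aggressive, Accommodate): Incumbent can switch to Passive (3 → 4). Not NE.
(Moderate, Moderate): Incumbent can switch to Aggressive (4 → 9). Not NE.
(Moderate, Passive): Entrant can switch to Moderate (5 → 6). Not NE.
(Moderate, Accommodate): Incumbent can switch to Aggressive (1 → 3). Not NE.
(Passive, Moderate): Incumbent can switch to Aggressive (7 → 9). Not NE.
(Passive, Passive): Incumbent can switch to Aggressive (5 → 8). Not NE.
(Passive, Accommodate): Incumbent can switch to Accommodate (4 → 7). Not NE.
(Accommodate, Moderate): Incumbent can switch to Aggressive (5 → 9). Not NE.
(Accommodate, Passive): Incumbent can switch to Aggressive (2 → 8). Not NE.
(Accommodate, Accommodate): Entrant can switch to Moderate (0 → 9). Not NE.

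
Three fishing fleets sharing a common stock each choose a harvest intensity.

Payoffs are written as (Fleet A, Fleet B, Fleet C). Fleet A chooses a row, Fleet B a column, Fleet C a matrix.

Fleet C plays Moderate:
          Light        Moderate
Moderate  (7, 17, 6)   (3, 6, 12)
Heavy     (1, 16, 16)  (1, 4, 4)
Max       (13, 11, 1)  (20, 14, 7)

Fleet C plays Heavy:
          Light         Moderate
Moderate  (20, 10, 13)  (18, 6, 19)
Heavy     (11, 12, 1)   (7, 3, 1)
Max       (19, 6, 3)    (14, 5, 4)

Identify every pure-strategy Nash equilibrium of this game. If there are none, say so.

Mark each player's best response to every combination of opponents' strategies; a profile where every player is best-responding is a pure Nash equilibrium.
Fleet A against (Light, Moderate): payoffs 7, 1, 13 → best response Max.
Fleet A against (Light, Heavy): payoffs 20, 11, 19 → best response Moderate.
Fleet A against (Moderate, Moderate): payoffs 3, 1, 20 → best response Max.
Fleet A against (Moderate, Heavy): payoffs 18, 7, 14 → best response Moderate.
Fleet B against (Moderate, Moderate): payoffs 17, 6 → best response Light.
Fleet B against (Moderate, Heavy): payoffs 10, 6 → best response Light.
Fleet B against (Heavy, Moderate): payoffs 16, 4 → best response Light.
Fleet B against (Heavy, Heavy): payoffs 12, 3 → best response Light.
Fleet B against (Max, Moderate): payoffs 11, 14 → best response Moderate.
Fleet B against (Max, Heavy): payoffs 6, 5 → best response Light.
Fleet C against (Moderate, Light): payoffs 6, 13 → best response Heavy.
Fleet C against (Moderate, Moderate): payoffs 12, 19 → best response Heavy.
Fleet C against (Heavy, Light): payoffs 16, 1 → best response Moderate.
Fleet C against (Heavy, Moderate): payoffs 4, 1 → best response Moderate.
Fleet C against (Max, Light): payoffs 1, 3 → best response Heavy.
Fleet C against (Max, Moderate): payoffs 7, 4 → best response Moderate.
Mutual best responses: (Moderate, Light, Heavy); (Max, Moderate, Moderate).

The pure Nash equilibria are (Moderate, Light, Heavy); (Max, Moderate, Moderate).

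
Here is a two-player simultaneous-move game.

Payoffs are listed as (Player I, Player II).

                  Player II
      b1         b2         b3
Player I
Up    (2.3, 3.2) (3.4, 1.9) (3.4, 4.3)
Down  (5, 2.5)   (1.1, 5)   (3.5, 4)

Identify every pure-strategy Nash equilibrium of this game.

none

Player I against b1: payoffs 2.3, 5 → best response Down.
Player I against b2: payoffs 3.4, 1.1 → best response Up.
Player I against b3: payoffs 3.4, 3.5 → best response Down.
Player II against Up: payoffs 3.2, 1.9, 4.3 → best response b3.
Player II against Down: payoffs 2.5, 5, 4 → best response b2.
No profile is a mutual best response for all players.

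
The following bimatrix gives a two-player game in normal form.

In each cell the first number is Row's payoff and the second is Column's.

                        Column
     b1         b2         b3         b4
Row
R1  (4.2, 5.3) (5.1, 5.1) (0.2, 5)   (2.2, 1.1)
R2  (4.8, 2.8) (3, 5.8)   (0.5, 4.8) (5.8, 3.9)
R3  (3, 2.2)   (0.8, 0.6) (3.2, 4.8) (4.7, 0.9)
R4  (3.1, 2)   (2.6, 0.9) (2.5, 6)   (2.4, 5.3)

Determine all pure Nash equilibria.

Pure NE: (R3, b3)

(R1, b1): Row can switch to R2 (4.2 → 4.8). Not NE.
(R1, b2): Column can switch to b1 (5.1 → 5.3). Not NE.
(R1, b3): Row can switch to R2 (0.2 → 0.5). Not NE.
(R1, b4): Row can switch to R2 (2.2 → 5.8). Not NE.
(R2, b1): Column can switch to b2 (2.8 → 5.8). Not NE.
(R2, b2): Row can switch to R1 (3 → 5.1). Not NE.
(R2, b3): Row can switch to R3 (0.5 → 3.2). Not NE.
(R2, b4): Column can switch to b2 (3.9 → 5.8). Not NE.
(R3, b1): Row can switch to R1 (3 → 4.2). Not NE.
(R3, b2): Row can switch to R1 (0.8 → 5.1). Not NE.
(R3, b3): Row gets 3.2, best alternative 2.5; Column gets 4.8, best alternative 2.2. No profitable deviation — NE.
(The remaining 5 profiles each have a profitable deviation by the same check.)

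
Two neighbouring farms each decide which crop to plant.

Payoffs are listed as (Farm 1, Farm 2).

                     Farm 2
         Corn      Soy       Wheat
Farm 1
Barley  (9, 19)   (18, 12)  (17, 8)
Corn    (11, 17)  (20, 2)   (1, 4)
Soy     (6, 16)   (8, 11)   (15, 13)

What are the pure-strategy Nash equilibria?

Farm 1 against Corn: payoffs 9, 11, 6 → best response Corn.
Farm 1 against Soy: payoffs 18, 20, 8 → best response Corn.
Farm 1 against Wheat: payoffs 17, 1, 15 → best response Barley.
Farm 2 against Barley: payoffs 19, 12, 8 → best response Corn.
Farm 2 against Corn: payoffs 17, 2, 4 → best response Corn.
Farm 2 against Soy: payoffs 16, 11, 13 → best response Corn.
Mutual best responses: (Corn, Corn).

The unique pure-strategy Nash equilibrium is (Corn, Corn).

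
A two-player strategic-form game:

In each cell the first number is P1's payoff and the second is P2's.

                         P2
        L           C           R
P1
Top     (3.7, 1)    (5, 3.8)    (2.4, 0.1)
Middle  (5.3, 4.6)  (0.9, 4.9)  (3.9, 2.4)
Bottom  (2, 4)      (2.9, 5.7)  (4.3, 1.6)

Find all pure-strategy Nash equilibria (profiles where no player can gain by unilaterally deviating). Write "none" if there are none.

Pure NE: (Top, C)

P1 against L: payoffs 3.7, 5.3, 2 → best response Middle.
P1 against C: payoffs 5, 0.9, 2.9 → best response Top.
P1 against R: payoffs 2.4, 3.9, 4.3 → best response Bottom.
P2 against Top: payoffs 1, 3.8, 0.1 → best response C.
P2 against Middle: payoffs 4.6, 4.9, 2.4 → best response C.
P2 against Bottom: payoffs 4, 5.7, 1.6 → best response C.
Mutual best responses: (Top, C).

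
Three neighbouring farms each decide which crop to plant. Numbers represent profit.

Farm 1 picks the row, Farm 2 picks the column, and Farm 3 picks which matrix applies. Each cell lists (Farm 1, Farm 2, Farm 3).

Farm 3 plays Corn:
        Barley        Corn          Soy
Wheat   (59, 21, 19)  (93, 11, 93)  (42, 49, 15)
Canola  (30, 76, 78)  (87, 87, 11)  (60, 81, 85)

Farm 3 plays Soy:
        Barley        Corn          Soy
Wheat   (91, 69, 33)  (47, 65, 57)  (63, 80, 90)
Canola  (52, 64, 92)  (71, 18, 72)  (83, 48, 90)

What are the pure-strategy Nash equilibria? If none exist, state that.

No pure-strategy Nash equilibrium.

Farm 1 against (Barley, Corn): payoffs 59, 30 → best response Wheat.
Farm 1 against (Barley, Soy): payoffs 91, 52 → best response Wheat.
Farm 1 against (Corn, Corn): payoffs 93, 87 → best response Wheat.
Farm 1 against (Corn, Soy): payoffs 47, 71 → best response Canola.
Farm 1 against (Soy, Corn): payoffs 42, 60 → best response Canola.
Farm 1 against (Soy, Soy): payoffs 63, 83 → best response Canola.
Farm 2 against (Wheat, Corn): payoffs 21, 11, 49 → best response Soy.
Farm 2 against (Wheat, Soy): payoffs 69, 65, 80 → best response Soy.
Farm 2 against (Canola, Corn): payoffs 76, 87, 81 → best response Corn.
Farm 2 against (Canola, Soy): payoffs 64, 18, 48 → best response Barley.
Farm 3 against (Wheat, Barley): payoffs 19, 33 → best response Soy.
Farm 3 against (Wheat, Corn): payoffs 93, 57 → best response Corn.
Farm 3 against (Wheat, Soy): payoffs 15, 90 → best response Soy.
Farm 3 against (Canola, Barley): payoffs 78, 92 → best response Soy.
Farm 3 against (Canola, Corn): payoffs 11, 72 → best response Soy.
Farm 3 against (Canola, Soy): payoffs 85, 90 → best response Soy.
No profile is a mutual best response for all players.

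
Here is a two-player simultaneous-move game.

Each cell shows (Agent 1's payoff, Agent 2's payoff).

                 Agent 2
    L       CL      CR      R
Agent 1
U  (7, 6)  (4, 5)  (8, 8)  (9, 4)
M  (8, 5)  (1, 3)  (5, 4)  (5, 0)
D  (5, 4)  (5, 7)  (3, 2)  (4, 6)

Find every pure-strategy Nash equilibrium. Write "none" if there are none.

The pure Nash equilibria are (U, CR) and (M, L) and (D, CL).

Agent 1 against L: payoffs 7, 8, 5 → best response M.
Agent 1 against CL: payoffs 4, 1, 5 → best response D.
Agent 1 against CR: payoffs 8, 5, 3 → best response U.
Agent 1 against R: payoffs 9, 5, 4 → best response U.
Agent 2 against U: payoffs 6, 5, 8, 4 → best response CR.
Agent 2 against M: payoffs 5, 3, 4, 0 → best response L.
Agent 2 against D: payoffs 4, 7, 2, 6 → best response CL.
Mutual best responses: (U, CR); (M, L); (D, CL).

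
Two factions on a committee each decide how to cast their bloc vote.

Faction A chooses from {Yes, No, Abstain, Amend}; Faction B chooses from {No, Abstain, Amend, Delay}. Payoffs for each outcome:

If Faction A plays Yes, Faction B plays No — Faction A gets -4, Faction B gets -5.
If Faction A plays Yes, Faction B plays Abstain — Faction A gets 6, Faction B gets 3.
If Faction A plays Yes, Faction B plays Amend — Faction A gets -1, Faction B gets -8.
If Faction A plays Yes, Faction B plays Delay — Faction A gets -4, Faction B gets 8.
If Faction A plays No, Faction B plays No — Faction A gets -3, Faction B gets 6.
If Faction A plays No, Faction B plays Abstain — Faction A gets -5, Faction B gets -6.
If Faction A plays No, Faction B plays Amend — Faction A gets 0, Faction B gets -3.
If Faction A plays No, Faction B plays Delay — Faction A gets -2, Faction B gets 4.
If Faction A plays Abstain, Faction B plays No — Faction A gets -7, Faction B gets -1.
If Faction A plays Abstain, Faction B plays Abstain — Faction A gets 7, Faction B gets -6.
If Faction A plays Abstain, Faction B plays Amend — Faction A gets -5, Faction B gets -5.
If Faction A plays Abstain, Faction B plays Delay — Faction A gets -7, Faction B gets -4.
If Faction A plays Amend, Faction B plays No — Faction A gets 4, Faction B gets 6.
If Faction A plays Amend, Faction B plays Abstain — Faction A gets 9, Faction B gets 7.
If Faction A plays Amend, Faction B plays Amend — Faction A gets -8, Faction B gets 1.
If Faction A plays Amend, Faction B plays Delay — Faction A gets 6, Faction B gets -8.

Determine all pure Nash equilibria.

For each strategy profile, look for a profitable unilateral deviation.
(Yes, No): Faction A can switch to No (-4 → -3). Not NE.
(Yes, Abstain): Faction A can switch to Abstain (6 → 7). Not NE.
(Yes, Amend): Faction A can switch to No (-1 → 0). Not NE.
(Yes, Delay): Faction A can switch to No (-4 → -2). Not NE.
(No, No): Faction A can switch to Amend (-3 → 4). Not NE.
(No, Abstain): Faction A can switch to Yes (-5 → 6). Not NE.
(No, Amend): Faction B can switch to No (-3 → 6). Not NE.
(No, Delay): Faction A can switch to Amend (-2 → 6). Not NE.
(Abstain, No): Faction A can switch to Yes (-7 → -4). Not NE.
(Abstain, Abstain): Faction A can switch to Amend (7 → 9). Not NE.
(Amend, Abstain): Faction A gets 9, best alternative 7; Faction B gets 7, best alternative 6. No profitable deviation — NE.
(The remaining 5 profiles each have a profitable deviation by the same check.)

Pure NE: (Amend, Abstain)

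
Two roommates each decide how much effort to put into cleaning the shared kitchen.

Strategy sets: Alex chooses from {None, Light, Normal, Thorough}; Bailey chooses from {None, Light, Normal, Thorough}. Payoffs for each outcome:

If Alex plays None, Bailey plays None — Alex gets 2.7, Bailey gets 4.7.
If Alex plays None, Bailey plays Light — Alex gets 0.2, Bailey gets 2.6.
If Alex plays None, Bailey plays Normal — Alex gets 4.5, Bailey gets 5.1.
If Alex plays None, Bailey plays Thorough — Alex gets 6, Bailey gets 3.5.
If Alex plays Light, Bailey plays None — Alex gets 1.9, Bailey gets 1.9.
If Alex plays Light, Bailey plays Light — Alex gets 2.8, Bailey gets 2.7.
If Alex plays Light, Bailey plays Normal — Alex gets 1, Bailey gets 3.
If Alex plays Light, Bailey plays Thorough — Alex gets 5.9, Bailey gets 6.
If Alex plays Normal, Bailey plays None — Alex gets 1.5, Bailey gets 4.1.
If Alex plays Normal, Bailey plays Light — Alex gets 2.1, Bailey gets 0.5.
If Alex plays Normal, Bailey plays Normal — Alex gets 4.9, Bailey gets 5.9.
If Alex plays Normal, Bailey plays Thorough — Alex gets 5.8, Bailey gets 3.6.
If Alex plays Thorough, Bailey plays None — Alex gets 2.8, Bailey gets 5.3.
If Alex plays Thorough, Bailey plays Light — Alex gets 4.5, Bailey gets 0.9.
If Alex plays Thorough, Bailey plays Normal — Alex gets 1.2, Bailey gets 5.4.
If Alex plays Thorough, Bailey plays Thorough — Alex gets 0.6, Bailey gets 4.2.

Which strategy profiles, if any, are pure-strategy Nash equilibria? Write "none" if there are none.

Pure NE: (Normal, Normal)

Mark each player's best response to every combination of opponents' strategies; a profile where every player is best-responding is a pure Nash equilibrium.
Alex against None: payoffs 2.7, 1.9, 1.5, 2.8 → best response Thorough.
Alex against Light: payoffs 0.2, 2.8, 2.1, 4.5 → best response Thorough.
Alex against Normal: payoffs 4.5, 1, 4.9, 1.2 → best response Normal.
Alex against Thorough: payoffs 6, 5.9, 5.8, 0.6 → best response None.
Bailey against None: payoffs 4.7, 2.6, 5.1, 3.5 → best response Normal.
Bailey against Light: payoffs 1.9, 2.7, 3, 6 → best response Thorough.
Bailey against Normal: payoffs 4.1, 0.5, 5.9, 3.6 → best response Normal.
Bailey against Thorough: payoffs 5.3, 0.9, 5.4, 4.2 → best response Normal.
Mutual best responses: (Normal, Normal).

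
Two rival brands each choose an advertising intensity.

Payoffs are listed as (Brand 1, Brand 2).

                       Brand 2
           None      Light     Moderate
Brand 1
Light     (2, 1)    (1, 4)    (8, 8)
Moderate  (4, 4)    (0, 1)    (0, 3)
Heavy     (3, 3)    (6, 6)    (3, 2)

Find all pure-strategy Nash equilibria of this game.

Mark each player's best response to every combination of opponents' strategies; a profile where every player is best-responding is a pure Nash equilibrium.
Brand 1 against None: payoffs 2, 4, 3 → best response Moderate.
Brand 1 against Light: payoffs 1, 0, 6 → best response Heavy.
Brand 1 against Moderate: payoffs 8, 0, 3 → best response Light.
Brand 2 against Light: payoffs 1, 4, 8 → best response Moderate.
Brand 2 against Moderate: payoffs 4, 1, 3 → best response None.
Brand 2 against Heavy: payoffs 3, 6, 2 → best response Light.
Mutual best responses: (Light, Moderate); (Moderate, None); (Heavy, Light).

Pure-strategy Nash equilibria: (Light, Moderate); (Moderate, None); (Heavy, Light)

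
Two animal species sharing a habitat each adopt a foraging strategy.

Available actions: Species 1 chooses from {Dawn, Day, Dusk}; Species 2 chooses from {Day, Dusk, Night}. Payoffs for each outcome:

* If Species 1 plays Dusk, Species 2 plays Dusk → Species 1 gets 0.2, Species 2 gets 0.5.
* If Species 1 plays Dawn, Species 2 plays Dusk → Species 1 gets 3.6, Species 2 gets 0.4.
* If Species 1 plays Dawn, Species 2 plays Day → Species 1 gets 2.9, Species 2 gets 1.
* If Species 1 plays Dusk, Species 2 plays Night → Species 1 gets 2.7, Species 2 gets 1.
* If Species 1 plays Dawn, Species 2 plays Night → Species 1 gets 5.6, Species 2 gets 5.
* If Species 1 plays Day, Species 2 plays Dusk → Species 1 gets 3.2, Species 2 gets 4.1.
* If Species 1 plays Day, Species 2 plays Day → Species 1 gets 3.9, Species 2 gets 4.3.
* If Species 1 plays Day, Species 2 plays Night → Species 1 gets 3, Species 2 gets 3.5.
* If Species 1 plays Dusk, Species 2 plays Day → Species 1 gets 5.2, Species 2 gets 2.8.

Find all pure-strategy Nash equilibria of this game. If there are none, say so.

The pure Nash equilibria are (Dawn, Night); (Dusk, Day).

Species 1 against Day: payoffs 2.9, 3.9, 5.2 → best response Dusk.
Species 1 against Dusk: payoffs 3.6, 3.2, 0.2 → best response Dawn.
Species 1 against Night: payoffs 5.6, 3, 2.7 → best response Dawn.
Species 2 against Dawn: payoffs 1, 0.4, 5 → best response Night.
Species 2 against Day: payoffs 4.3, 4.1, 3.5 → best response Day.
Species 2 against Dusk: payoffs 2.8, 0.5, 1 → best response Day.
Mutual best responses: (Dawn, Night); (Dusk, Day).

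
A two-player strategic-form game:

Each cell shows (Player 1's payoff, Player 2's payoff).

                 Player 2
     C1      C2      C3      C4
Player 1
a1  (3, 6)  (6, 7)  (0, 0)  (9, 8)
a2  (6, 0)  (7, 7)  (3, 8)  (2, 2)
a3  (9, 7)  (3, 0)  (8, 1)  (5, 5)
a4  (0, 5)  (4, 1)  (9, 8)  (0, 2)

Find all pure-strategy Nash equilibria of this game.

(a1, C1): Player 1 can switch to a2 (3 → 6). Not NE.
(a1, C2): Player 1 can switch to a2 (6 → 7). Not NE.
(a1, C3): Player 1 can switch to a2 (0 → 3). Not NE.
(a1, C4): Player 1 gets 9, best alternative 5; Player 2 gets 8, best alternative 7. No profitable deviation — NE.
(a2, C1): Player 1 can switch to a3 (6 → 9). Not NE.
(a2, C2): Player 2 can switch to C3 (7 → 8). Not NE.
(a2, C3): Player 1 can switch to a3 (3 → 8). Not NE.
(a2, C4): Player 1 can switch to a1 (2 → 9). Not NE.
(a3, C1): Player 1 gets 9, best alternative 6; Player 2 gets 7, best alternative 5. No profitable deviation — NE.
(a3, C2): Player 1 can switch to a1 (3 → 6). Not NE.
(a3, C3): Player 1 can switch to a4 (8 → 9). Not NE.
(a3, C4): Player 1 can switch to a1 (5 → 9). Not NE.
(a4, C1): Player 1 can switch to a1 (0 → 3). Not NE.
(a4, C2): Player 1 can switch to a1 (4 → 6). Not NE.
(a4, C3): Player 1 gets 9, best alternative 8; Player 2 gets 8, best alternative 5. No profitable deviation — NE.
(The remaining 1 profile has a profitable deviation by the same check.)

Pure-strategy Nash equilibria: (a1, C4); (a3, C1); (a4, C3)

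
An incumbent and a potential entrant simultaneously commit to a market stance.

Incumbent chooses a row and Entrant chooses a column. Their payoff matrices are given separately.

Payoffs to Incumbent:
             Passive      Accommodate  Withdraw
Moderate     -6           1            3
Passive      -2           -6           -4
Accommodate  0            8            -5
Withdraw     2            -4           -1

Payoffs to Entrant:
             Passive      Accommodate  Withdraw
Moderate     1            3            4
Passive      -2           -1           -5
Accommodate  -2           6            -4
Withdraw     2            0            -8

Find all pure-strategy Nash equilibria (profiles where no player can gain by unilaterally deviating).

Incumbent against Passive: payoffs -6, -2, 0, 2 → best response Withdraw.
Incumbent against Accommodate: payoffs 1, -6, 8, -4 → best response Accommodate.
Incumbent against Withdraw: payoffs 3, -4, -5, -1 → best response Moderate.
Entrant against Moderate: payoffs 1, 3, 4 → best response Withdraw.
Entrant against Passive: payoffs -2, -1, -5 → best response Accommodate.
Entrant against Accommodate: payoffs -2, 6, -4 → best response Accommodate.
Entrant against Withdraw: payoffs 2, 0, -8 → best response Passive.
Mutual best responses: (Moderate, Withdraw); (Accommodate, Accommodate); (Withdraw, Passive).

Pure-strategy Nash equilibria: (Moderate, Withdraw); (Accommodate, Accommodate); (Withdraw, Passive)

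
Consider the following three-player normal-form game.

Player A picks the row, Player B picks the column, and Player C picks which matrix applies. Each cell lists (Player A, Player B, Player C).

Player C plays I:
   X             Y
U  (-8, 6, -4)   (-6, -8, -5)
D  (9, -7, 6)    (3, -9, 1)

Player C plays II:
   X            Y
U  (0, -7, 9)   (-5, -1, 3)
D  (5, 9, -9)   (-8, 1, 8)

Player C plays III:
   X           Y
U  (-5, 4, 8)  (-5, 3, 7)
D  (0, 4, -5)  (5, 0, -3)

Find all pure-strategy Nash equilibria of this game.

The unique pure-strategy Nash equilibrium is (D, X, I).

For each strategy profile, look for a profitable unilateral deviation.
(U, X, I): Player A can switch to D (-8 → 9). Not NE.
(U, X, II): Player A can switch to D (0 → 5). Not NE.
(U, X, III): Player A can switch to D (-5 → 0). Not NE.
(U, Y, I): Player A can switch to D (-6 → 3). Not NE.
(U, Y, II): Player C can switch to III (3 → 7). Not NE.
(U, Y, III): Player A can switch to D (-5 → 5). Not NE.
(D, X, I): Player A gets 9, best alternative -8; Player B gets -7, best alternative -9; Player C gets 6, best alternative -5. No profitable deviation — NE.
(D, X, II): Player C can switch to I (-9 → 6). Not NE.
(D, X, III): Player C can switch to I (-5 → 6). Not NE.
(D, Y, I): Player B can switch to X (-9 → -7). Not NE.
(D, Y, II): Player A can switch to U (-8 → -5). Not NE.
(D, Y, III): Player B can switch to X (0 → 4). Not NE.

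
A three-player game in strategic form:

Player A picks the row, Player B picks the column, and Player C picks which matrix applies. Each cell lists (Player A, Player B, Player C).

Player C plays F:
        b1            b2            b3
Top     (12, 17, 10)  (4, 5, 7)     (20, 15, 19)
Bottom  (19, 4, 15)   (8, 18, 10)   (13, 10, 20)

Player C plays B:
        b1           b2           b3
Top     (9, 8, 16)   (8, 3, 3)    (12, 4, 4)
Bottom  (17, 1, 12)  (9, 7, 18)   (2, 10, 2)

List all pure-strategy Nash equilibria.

No pure-strategy Nash equilibrium.

Player A against (b1, F): payoffs 12, 19 → best response Bottom.
Player A against (b1, B): payoffs 9, 17 → best response Bottom.
Player A against (b2, F): payoffs 4, 8 → best response Bottom.
Player A against (b2, B): payoffs 8, 9 → best response Bottom.
Player A against (b3, F): payoffs 20, 13 → best response Top.
Player A against (b3, B): payoffs 12, 2 → best response Top.
Player B against (Top, F): payoffs 17, 5, 15 → best response b1.
Player B against (Top, B): payoffs 8, 3, 4 → best response b1.
Player B against (Bottom, F): payoffs 4, 18, 10 → best response b2.
Player B against (Bottom, B): payoffs 1, 7, 10 → best response b3.
Player C against (Top, b1): payoffs 10, 16 → best response B.
Player C against (Top, b2): payoffs 7, 3 → best response F.
Player C against (Top, b3): payoffs 19, 4 → best response F.
Player C against (Bottom, b1): payoffs 15, 12 → best response F.
Player C against (Bottom, b2): payoffs 10, 18 → best response B.
Player C against (Bottom, b3): payoffs 20, 2 → best response F.
No profile is a mutual best response for all players.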